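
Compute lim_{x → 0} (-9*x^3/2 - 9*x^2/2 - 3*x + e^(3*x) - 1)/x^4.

Direct substitution gives 0/0.
Apply L'Hôpital: lim (-27*x^2/2 - 9*x + 3*e^(3*x) - 3)/(4*x^3), still 0/0.
Apply L'Hôpital: lim (-27*x + 9*e^(3*x) - 9)/(12*x^2), still 0/0.
Apply L'Hôpital: lim (27*e^(3*x) - 27)/(24*x), still 0/0.
After 4 applications of L'Hôpital's rule the quotient is (81*e^(3*x))/(24); substituting x = 0 gives 27/8.

27/8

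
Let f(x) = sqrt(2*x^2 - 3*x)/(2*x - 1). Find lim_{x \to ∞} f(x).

√(2)/2

For large |x|, √(2*x^2 - 3*x) ≈ √2·|x| and the denominator ≈ 2x.
Since x → +∞, |x| = x, giving √2/(2) = √(2)/2.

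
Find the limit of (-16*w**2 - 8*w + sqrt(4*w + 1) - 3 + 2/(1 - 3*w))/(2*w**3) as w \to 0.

29

Substitution gives 0/0; apply L'Hôpital's rule 3 times.
After differentiating numerator and denominator 3 times the quotient is (24/(4*w + 1)^(5/2) + 324/(3*w - 1)^4)/(12); at w = 0 this is 29.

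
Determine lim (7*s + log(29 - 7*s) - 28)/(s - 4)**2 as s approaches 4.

Direct substitution gives 0/0.
Apply L'Hôpital: lim (7 - 7/(29 - 7*s))/(2*s - 8), still 0/0.
After 2 applications of L'Hôpital's rule the quotient is (-49/(29 - 7*s)^2)/(2); substituting s = 4 gives -49/2.

-49/2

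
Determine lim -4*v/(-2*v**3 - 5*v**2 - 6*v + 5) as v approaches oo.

0

The denominator has degree 3 and the numerator degree 1. Dividing numerator and denominator by v^3 sends every term to 0 except the leading denominator term, so the limit is 0.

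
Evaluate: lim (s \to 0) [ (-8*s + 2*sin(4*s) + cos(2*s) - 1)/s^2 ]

Substitution gives 0/0 (the numerator vanishes to order 2).
Expand each term to order s^2: the coefficient of s^2 in 2·sin(4s) is 0 and in cos(2s) is -2.
Lower-order terms cancel with the polynomial part, so the numerator is (-2)·s^2 + o(s^2), and the limit is (-2)/(1) = -2.

-2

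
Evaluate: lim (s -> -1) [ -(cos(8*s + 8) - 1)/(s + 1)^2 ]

32

Direct substitution gives 0/0.
Apply L'Hôpital: lim (-8*sin(8*s + 8))/(-2*s - 2), still 0/0.
After 2 applications of L'Hôpital's rule the quotient is (-64*cos(8*s + 8))/(-2); substituting s = -1 gives 32.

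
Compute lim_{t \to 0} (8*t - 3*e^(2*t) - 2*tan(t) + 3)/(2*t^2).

-3

Substitution gives 0/0 (the numerator vanishes to order 2).
Expand each term to order t^2: the coefficient of t^2 in -2·tan(t) is 0 and in -3·e^(2t) is -6.
Lower-order terms cancel with the polynomial part, so the numerator is (-6)·t^2 + o(t^2), and the limit is (-6)/(2) = -3.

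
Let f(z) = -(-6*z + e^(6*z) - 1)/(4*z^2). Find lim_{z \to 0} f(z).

-9/2

Direct substitution gives 0/0.
Apply L'Hôpital: lim (6*e^(6*z) - 6)/(-8*z), still 0/0.
After 2 applications of L'Hôpital's rule the quotient is (36*e^(6*z))/(-8); substituting z = 0 gives -9/2.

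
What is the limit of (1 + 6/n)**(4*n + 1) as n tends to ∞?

e^(24)

The base → 1 and the exponent → ∞: a 1^∞ form.
Take logarithms: (4n + 1)·ln(1 + 6/n). Since ln(1+u) ~ u for small u, this behaves like (4n)·(6/n) → 24.
So the limit is e^(24).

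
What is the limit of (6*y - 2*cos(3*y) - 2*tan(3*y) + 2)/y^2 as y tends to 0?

Substitution gives 0/0 (the numerator vanishes to order 2).
Expand each term to order y^2: the coefficient of y^2 in -2·cos(3y) is 9 and in -2·tan(3y) is 0.
Lower-order terms cancel with the polynomial part, so the numerator is (9)·y^2 + o(y^2), and the limit is (9)/(1) = 9.

9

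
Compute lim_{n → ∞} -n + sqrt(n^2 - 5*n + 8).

This has the form ∞ − ∞. Multiply and divide by the conjugate √(n^2 - 5*n + 8) + n.
That gives (-5n + 8) / (√(n^2 - 5*n + 8) + n).
Divide numerator and denominator by n: the limit is -5/(2·1) = -5/2.

-5/2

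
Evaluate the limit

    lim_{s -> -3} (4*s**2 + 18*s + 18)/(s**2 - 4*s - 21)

3/5

Since s = -3 makes numerator and denominator zero, (s + 3) divides both.
Cancelling it gives (4*s + 6)/(s - 7); now plug in s = -3 to get 3/5.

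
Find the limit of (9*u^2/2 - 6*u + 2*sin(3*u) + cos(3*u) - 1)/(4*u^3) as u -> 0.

-9/4

Substitution gives 0/0 (the numerator vanishes to order 3).
Expand each term to order u^3: the coefficient of u^3 in cos(3u) is 0 and in 2·sin(3u) is -9.
Lower-order terms cancel with the polynomial part, so the numerator is (-9)·u^3 + o(u^3), and the limit is (-9)/(4) = -9/4.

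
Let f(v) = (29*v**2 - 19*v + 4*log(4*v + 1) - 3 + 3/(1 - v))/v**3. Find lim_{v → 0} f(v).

265/3

Substitution gives 0/0; apply L'Hôpital's rule 3 times.
After differentiating numerator and denominator 3 times the quotient is (512/(4*v + 1)^3 + 18/(v - 1)^4)/(6); at v = 0 this is 265/3.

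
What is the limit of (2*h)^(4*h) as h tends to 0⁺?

Base → 0⁺ and exponent → 0⁺: a 0^0 form.
Take logs: 4h·ln(2h). This is 0·(−∞); rewriting as ln(2h)/(1/(4h)) and applying L'Hôpital gives 0.
Hence the limit is e^0 = 1.

1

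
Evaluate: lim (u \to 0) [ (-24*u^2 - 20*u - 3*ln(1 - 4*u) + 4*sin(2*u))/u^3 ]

Substitution gives 0/0 (the numerator vanishes to order 3).
Expand each term to order u^3: the coefficient of u^3 in -3·ln(1 - 4u) is 64 and in 4·sin(2u) is -16/3.
Lower-order terms cancel with the polynomial part, so the numerator is (176/3)·u^3 + o(u^3), and the limit is (176/3)/(1) = 176/3.

176/3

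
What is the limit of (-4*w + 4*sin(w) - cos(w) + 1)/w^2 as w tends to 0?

Substitution gives 0/0; apply L'Hôpital's rule 2 times.
After differentiating numerator and denominator 2 times the quotient is (-4*sin(w) + cos(w))/(2); at w = 0 this is 1/2.

1/2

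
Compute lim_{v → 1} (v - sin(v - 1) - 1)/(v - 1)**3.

1/6

Direct substitution gives 0/0.
Apply L'Hôpital: lim (1 - cos(v - 1))/(3*(v - 1)^2), still 0/0.
Apply L'Hôpital: lim (sin(v - 1))/(6*v - 6), still 0/0.
After 3 applications of L'Hôpital's rule the quotient is (cos(v - 1))/(6); substituting v = 1 gives 1/6.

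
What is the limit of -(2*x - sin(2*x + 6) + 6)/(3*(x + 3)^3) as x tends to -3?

Direct substitution gives 0/0.
Apply L'Hôpital: lim (2 - 2*cos(2*x + 6))/(-9*(x + 3)^2), still 0/0.
Apply L'Hôpital: lim (4*sin(2*x + 6))/(-18*x - 54), still 0/0.
After 3 applications of L'Hôpital's rule the quotient is (8*cos(2*x + 6))/(-18); substituting x = -3 gives -4/9.

-4/9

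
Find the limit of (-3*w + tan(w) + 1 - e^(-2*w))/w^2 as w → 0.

Substitution gives 0/0 (the numerator vanishes to order 2).
Expand each term to order w^2: the coefficient of w^2 in −e^(-2w) is -2 and in tan(w) is 0.
Lower-order terms cancel with the polynomial part, so the numerator is (-2)·w^2 + o(w^2), and the limit is (-2)/(1) = -2.

-2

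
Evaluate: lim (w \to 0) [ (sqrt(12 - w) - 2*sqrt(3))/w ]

A 0/0 form; rationalise with √(12 - w) + √12. This collapses the numerator to -w, leaving -1/(√(12 - w) + √12) → -1/(2√12) = -√(3)/12.

-√(3)/12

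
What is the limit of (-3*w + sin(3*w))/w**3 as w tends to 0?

-9/2

Direct substitution gives 0/0.
Apply L'Hôpital: lim (3*cos(3*w) - 3)/(3*w^2), still 0/0.
Apply L'Hôpital: lim (-9*sin(3*w))/(6*w), still 0/0.
After 3 applications of L'Hôpital's rule the quotient is (-27*cos(3*w))/(6); substituting w = 0 gives -9/2.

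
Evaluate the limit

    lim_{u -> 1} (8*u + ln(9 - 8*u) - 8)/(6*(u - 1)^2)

-16/3

Direct substitution gives 0/0.
Apply L'Hôpital: lim (8 - 8/(9 - 8*u))/(12*u - 12), still 0/0.
After 2 applications of L'Hôpital's rule the quotient is (-64/(9 - 8*u)^2)/(12); substituting u = 1 gives -16/3.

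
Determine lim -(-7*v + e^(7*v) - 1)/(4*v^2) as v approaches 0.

Direct substitution gives 0/0.
Apply L'Hôpital: lim (7*e^(7*v) - 7)/(-8*v), still 0/0.
After 2 applications of L'Hôpital's rule the quotient is (49*e^(7*v))/(-8); substituting v = 0 gives -49/8.

-49/8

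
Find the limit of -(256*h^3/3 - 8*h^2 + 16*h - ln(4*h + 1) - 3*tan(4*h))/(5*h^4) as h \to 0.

-64/5

Substitution gives 0/0 (the numerator vanishes to order 4).
Expand each term to order h^4: the coefficient of h^4 in −ln(1 + 4h) is 64 and in -3·tan(4h) is 0.
Lower-order terms cancel with the polynomial part, so the numerator is (64)·h^4 + o(h^4), and the limit is (64)/(-5) = -64/5.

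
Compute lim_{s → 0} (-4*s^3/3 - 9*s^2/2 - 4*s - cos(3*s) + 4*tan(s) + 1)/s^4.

Substitution gives 0/0; apply L'Hôpital's rule 4 times.
After differentiating numerator and denominator 4 times the quotient is (-81*cos(3*s) + 96*tan(s)^5 + 160*tan(s)^3 + 64*tan(s))/(24); at s = 0 this is -27/8.

-27/8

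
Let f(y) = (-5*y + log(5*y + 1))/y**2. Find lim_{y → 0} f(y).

-25/2

Direct substitution gives 0/0.
Apply L'Hôpital: lim (-5 + 5/(5*y + 1))/(2*y), still 0/0.
After 2 applications of L'Hôpital's rule the quotient is (-25/(5*y + 1)^2)/(2); substituting y = 0 gives -25/2.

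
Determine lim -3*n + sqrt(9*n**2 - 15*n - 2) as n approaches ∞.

This has the form ∞ − ∞. Multiply and divide by the conjugate √(9*n^2 - 15*n - 2) + 3n.
That gives (-15n - 2) / (√(9*n^2 - 15*n - 2) + 3n).
Divide numerator and denominator by n: the limit is -15/(2·3) = -5/2.

-5/2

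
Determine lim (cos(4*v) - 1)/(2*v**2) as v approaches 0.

-4

Direct substitution gives 0/0.
Apply L'Hôpital: lim (-4*sin(4*v))/(4*v), still 0/0.
After 2 applications of L'Hôpital's rule the quotient is (-16*cos(4*v))/(4); substituting v = 0 gives -4.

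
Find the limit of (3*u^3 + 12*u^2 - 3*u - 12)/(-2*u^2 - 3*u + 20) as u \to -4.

45/13

At u = -4 both the top and bottom vanish — a removable singularity. Factoring out (u + 4) from each leaves (3*u^2 - 3)/(5 - 2*u), which at u = -4 equals 45/13.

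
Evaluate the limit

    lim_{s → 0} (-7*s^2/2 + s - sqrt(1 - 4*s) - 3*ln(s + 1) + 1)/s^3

3

Substitution gives 0/0; apply L'Hôpital's rule 3 times.
After differentiating numerator and denominator 3 times the quotient is (-6/(s + 1)^3 + 24/(1 - 4*s)^(5/2))/(6); at s = 0 this is 3.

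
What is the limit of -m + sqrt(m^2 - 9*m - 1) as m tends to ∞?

An ∞ − ∞ form. Rationalising with the conjugate, the difference becomes (-9m - 1) / (√(m^2 - 9*m - 1) + m).
For large m the denominator behaves like 2·m, so the quotient tends to -9/2 = -9/2.

-9/2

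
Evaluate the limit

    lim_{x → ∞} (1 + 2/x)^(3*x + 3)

Write it as [(1 + 2/x)^x]^(3) · (1 + 2/x)^(3). The bracketed term tends to e^(2) and the second factor to 1, so the limit is e^(6).

e^(6)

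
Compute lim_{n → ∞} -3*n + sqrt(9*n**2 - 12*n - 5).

This has the form ∞ − ∞. Multiply and divide by the conjugate √(9*n^2 - 12*n - 5) + 3n.
That gives (-12n - 5) / (√(9*n^2 - 12*n - 5) + 3n).
Divide numerator and denominator by n: the limit is -12/(2·3) = -2.

-2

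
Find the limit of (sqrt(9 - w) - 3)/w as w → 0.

-1/6

Substitution gives 0/0. Multiply numerator and denominator by the conjugate √(9 - w) + √9.
The numerator becomes (9 - w) − 9 = -w, so the expression simplifies to -1/(√(9 - w) + √9).
Letting w → 0 gives -1/(2√9) = -1/6.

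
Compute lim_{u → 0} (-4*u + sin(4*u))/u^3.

Direct substitution gives 0/0.
Apply L'Hôpital: lim (4*cos(4*u) - 4)/(3*u^2), still 0/0.
Apply L'Hôpital: lim (-16*sin(4*u))/(6*u), still 0/0.
After 3 applications of L'Hôpital's rule the quotient is (-64*cos(4*u))/(6); substituting u = 0 gives -32/3.

-32/3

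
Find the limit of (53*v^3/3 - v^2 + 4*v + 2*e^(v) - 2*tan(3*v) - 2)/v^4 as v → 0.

Substitution gives 0/0; apply L'Hôpital's rule 4 times.
After differentiating numerator and denominator 4 times the quotient is (2*e^(v) - 3888*tan(3*v)^5 - 6480*tan(3*v)^3 - 2592*tan(3*v))/(24); at v = 0 this is 1/12.

1/12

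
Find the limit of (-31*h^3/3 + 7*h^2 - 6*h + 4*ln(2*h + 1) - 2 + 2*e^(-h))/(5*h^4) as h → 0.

-191/60

Substitution gives 0/0 (the numerator vanishes to order 4).
Expand each term to order h^4: the coefficient of h^4 in 2·e^(-h) is 1/12 and in 4·ln(1 + 2h) is -16.
Lower-order terms cancel with the polynomial part, so the numerator is (-191/12)·h^4 + o(h^4), and the limit is (-191/12)/(5) = -191/60.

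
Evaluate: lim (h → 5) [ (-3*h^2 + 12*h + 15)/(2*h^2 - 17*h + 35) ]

-6

Direct substitution gives 0/0, so factor. Both numerator and denominator have (h - 5) as a factor.
After cancelling, the expression reduces to (-3*h - 3)/(2*h - 7).
Substituting h = 5 gives -6.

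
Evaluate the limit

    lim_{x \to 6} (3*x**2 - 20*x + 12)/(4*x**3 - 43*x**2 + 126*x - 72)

Direct substitution gives 0/0, so factor. Both numerator and denominator have (x - 6) as a factor.
After cancelling, the expression reduces to (3*x - 2)/(4*x^2 - 19*x + 12).
Substituting x = 6 gives 8/21.

8/21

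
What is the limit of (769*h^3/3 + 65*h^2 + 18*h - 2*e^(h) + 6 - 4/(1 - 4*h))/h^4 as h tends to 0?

Substitution gives 0/0; apply L'Hôpital's rule 4 times.
After differentiating numerator and denominator 4 times the quotient is (-2*e^(h) + 24576/(4*h - 1)^5)/(24); at h = 0 this is -12289/12.

-12289/12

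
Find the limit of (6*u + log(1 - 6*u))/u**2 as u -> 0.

Direct substitution gives 0/0.
Apply L'Hôpital: lim (6 - 6/(1 - 6*u))/(2*u), still 0/0.
After 2 applications of L'Hôpital's rule the quotient is (-36/(1 - 6*u)^2)/(2); substituting u = 0 gives -18.

-18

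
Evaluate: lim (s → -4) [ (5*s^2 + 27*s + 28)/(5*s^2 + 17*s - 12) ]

13/23

At s = -4 both the top and bottom vanish — a removable singularity. Factoring out (s + 4) from each leaves (5*s + 7)/(5*s - 3), which at s = -4 equals 13/23.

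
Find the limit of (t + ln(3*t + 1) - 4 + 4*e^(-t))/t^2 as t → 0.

-5/2

Substitution gives 0/0 (the numerator vanishes to order 2).
Expand each term to order t^2: the coefficient of t^2 in ln(1 + 3t) is -9/2 and in 4·e^(-t) is 2.
Lower-order terms cancel with the polynomial part, so the numerator is (-5/2)·t^2 + o(t^2), and the limit is (-5/2)/(1) = -5/2.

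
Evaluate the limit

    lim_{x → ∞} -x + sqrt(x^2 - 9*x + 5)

-9/2

An ∞ − ∞ form. Rationalising with the conjugate, the difference becomes (-9x + 5) / (√(x^2 - 9*x + 5) + x).
For large x the denominator behaves like 2·x, so the quotient tends to -9/2 = -9/2.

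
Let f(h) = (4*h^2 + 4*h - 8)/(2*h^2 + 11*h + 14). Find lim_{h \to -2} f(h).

-4

At h = -2 both the top and bottom vanish — a removable singularity. Factoring out (h + 2) from each leaves (4*h - 4)/(2*h + 7), which at h = -2 equals -4.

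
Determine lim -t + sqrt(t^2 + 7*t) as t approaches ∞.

An ∞ − ∞ form. Rationalising with the conjugate, the difference becomes (7t) / (√(t^2 + 7*t) + t).
For large t the denominator behaves like 2·t, so the quotient tends to 7/2 = 7/2.

7/2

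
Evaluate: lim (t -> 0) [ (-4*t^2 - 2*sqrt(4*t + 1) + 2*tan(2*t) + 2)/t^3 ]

-8/3

Substitution gives 0/0; apply L'Hôpital's rule 3 times.
After differentiating numerator and denominator 3 times the quotient is (96*tan(2*t)^2/cos(2*t)^2 + 32/cos(2*t)^2 - 48/(4*t + 1)^(5/2))/(6); at t = 0 this is -8/3.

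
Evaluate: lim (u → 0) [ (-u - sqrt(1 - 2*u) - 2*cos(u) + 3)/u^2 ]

3/2

Substitution gives 0/0 (the numerator vanishes to order 2).
Expand each term to order u^2: the coefficient of u^2 in -2·cos(u) is 1 and in −√(1 - 2u) is 1/2.
Lower-order terms cancel with the polynomial part, so the numerator is (3/2)·u^2 + o(u^2), and the limit is (3/2)/(1) = 3/2.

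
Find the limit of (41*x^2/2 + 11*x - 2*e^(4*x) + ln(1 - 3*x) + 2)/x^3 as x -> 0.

Substitution gives 0/0 (the numerator vanishes to order 3).
Expand each term to order x^3: the coefficient of x^3 in -2·e^(4x) is -64/3 and in ln(1 - 3x) is -9.
Lower-order terms cancel with the polynomial part, so the numerator is (-91/3)·x^3 + o(x^3), and the limit is (-91/3)/(1) = -91/3.

-91/3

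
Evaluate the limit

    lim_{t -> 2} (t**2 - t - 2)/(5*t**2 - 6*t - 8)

3/14

Direct substitution gives 0/0, so factor. Both numerator and denominator have (t - 2) as a factor.
After cancelling, the expression reduces to (t + 1)/(5*t + 4).
Substituting t = 2 gives 3/14.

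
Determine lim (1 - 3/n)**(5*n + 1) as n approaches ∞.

Let L be the limit and take ln: ln L = lim (5n + 1)·ln(1 - 3/n) = lim (5n + 1)·(-3/n + O(1/n²)) = -15.
Hence L = e^(-15).

e^(-15)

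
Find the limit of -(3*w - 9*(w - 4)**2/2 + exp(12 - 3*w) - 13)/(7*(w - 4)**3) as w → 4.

Direct substitution gives 0/0.
Apply L'Hôpital: lim (-9*w - 3*e^(12 - 3*w) + 39)/(-21*(w - 4)^2), still 0/0.
Apply L'Hôpital: lim (9*e^(12 - 3*w) - 9)/(168 - 42*w), still 0/0.
After 3 applications of L'Hôpital's rule the quotient is (-27*e^(12 - 3*w))/(-42); substituting w = 4 gives 9/14.

9/14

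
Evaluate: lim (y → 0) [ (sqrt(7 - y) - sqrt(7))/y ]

-√(7)/14

A 0/0 form; rationalise with √(7 - y) + √7. This collapses the numerator to -y, leaving -1/(√(7 - y) + √7) → -1/(2√7) = -√(7)/14.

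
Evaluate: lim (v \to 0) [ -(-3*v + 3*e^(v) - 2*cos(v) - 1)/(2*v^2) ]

-5/4

Substitution gives 0/0 (the numerator vanishes to order 2).
Expand each term to order v^2: the coefficient of v^2 in -2·cos(v) is 1 and in 3·e^(v) is 3/2.
Lower-order terms cancel with the polynomial part, so the numerator is (5/2)·v^2 + o(v^2), and the limit is (5/2)/(-2) = -5/4.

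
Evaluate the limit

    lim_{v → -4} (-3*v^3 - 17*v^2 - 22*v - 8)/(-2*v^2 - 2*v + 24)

-15/7

Direct substitution gives 0/0, so factor. Both numerator and denominator have (v + 4) as a factor.
After cancelling, the expression reduces to (-3*v^2 - 5*v - 2)/(6 - 2*v).
Substituting v = -4 gives -15/7.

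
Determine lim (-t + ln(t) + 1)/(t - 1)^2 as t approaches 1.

-1/2

Direct substitution gives 0/0.
Apply L'Hôpital: lim (-1 + 1/t)/(2*t - 2), still 0/0.
After 2 applications of L'Hôpital's rule the quotient is (-1/t^2)/(2); substituting t = 1 gives -1/2.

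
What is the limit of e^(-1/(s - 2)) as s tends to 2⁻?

∞

As s → 2⁻, -1/(s - 2) → +∞, so e^(-1/(s - 2)) → ∞.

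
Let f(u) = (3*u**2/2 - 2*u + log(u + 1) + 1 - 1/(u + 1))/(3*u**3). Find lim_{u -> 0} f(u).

4/9

Substitution gives 0/0; apply L'Hôpital's rule 3 times.
After differentiating numerator and denominator 3 times the quotient is (2*(u + 4)/(u + 1)^4)/(18); at u = 0 this is 4/9.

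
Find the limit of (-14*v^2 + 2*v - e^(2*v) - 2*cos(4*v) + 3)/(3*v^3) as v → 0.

-4/9

Substitution gives 0/0 (the numerator vanishes to order 3).
Expand each term to order v^3: the coefficient of v^3 in −e^(2v) is -4/3 and in -2·cos(4v) is 0.
Lower-order terms cancel with the polynomial part, so the numerator is (-4/3)·v^3 + o(v^3), and the limit is (-4/3)/(3) = -4/9.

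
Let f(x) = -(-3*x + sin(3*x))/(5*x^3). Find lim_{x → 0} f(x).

9/10

Direct substitution gives 0/0.
Apply L'Hôpital: lim (3*cos(3*x) - 3)/(-15*x^2), still 0/0.
Apply L'Hôpital: lim (-9*sin(3*x))/(-30*x), still 0/0.
After 3 applications of L'Hôpital's rule the quotient is (-27*cos(3*x))/(-30); substituting x = 0 gives 9/10.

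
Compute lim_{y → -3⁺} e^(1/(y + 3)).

∞

As y → -3⁺, 1/(y + 3) → +∞, so e^(1/(y + 3)) → ∞.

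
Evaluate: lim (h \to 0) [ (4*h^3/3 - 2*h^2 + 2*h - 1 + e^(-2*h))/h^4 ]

Direct substitution gives 0/0.
Apply L'Hôpital: lim (4*h^2 - 4*h + 2 - 2*e^(-2*h))/(4*h^3), still 0/0.
Apply L'Hôpital: lim (8*h - 4 + 4*e^(-2*h))/(12*h^2), still 0/0.
Apply L'Hôpital: lim (8 - 8*e^(-2*h))/(24*h), still 0/0.
After 4 applications of L'Hôpital's rule the quotient is (16*e^(-2*h))/(24); substituting h = 0 gives 2/3.

2/3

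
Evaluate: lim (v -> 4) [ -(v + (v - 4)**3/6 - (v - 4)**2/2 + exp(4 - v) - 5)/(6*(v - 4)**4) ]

-1/144

Direct substitution gives 0/0.
Apply L'Hôpital: lim (-v + (v - 4)^2/2 - e^(4 - v) + 5)/(-24*(v - 4)^3), still 0/0.
Apply L'Hôpital: lim (v + e^(4 - v) - 5)/(-72*(v - 4)^2), still 0/0.
Apply L'Hôpital: lim (1 - e^(4 - v))/(576 - 144*v), still 0/0.
After 4 applications of L'Hôpital's rule the quotient is (e^(4 - v))/(-144); substituting v = 4 gives -1/144.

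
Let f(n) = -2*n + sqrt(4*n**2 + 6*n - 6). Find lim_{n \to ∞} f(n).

An ∞ − ∞ form. Rationalising with the conjugate, the difference becomes (6n - 6) / (√(4*n^2 + 6*n - 6) + 2n).
For large n the denominator behaves like 2·2n, so the quotient tends to 6/4 = 3/2.

3/2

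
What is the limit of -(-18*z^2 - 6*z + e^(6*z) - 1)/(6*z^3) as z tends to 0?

Direct substitution gives 0/0.
Apply L'Hôpital: lim (-36*z + 6*e^(6*z) - 6)/(-18*z^2), still 0/0.
Apply L'Hôpital: lim (36*e^(6*z) - 36)/(-36*z), still 0/0.
After 3 applications of L'Hôpital's rule the quotient is (216*e^(6*z))/(-36); substituting z = 0 gives -6.

-6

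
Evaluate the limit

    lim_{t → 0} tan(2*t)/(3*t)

2/3

Substitution gives 0/0.
Since tan(u)/u → 1 as u → 0, tan(2t)/(2t) → 1 and the limit is 2/3.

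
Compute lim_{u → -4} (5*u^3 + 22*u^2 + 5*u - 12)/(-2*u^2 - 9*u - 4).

69/7

Direct substitution gives 0/0, so factor. Both numerator and denominator have (u + 4) as a factor.
After cancelling, the expression reduces to (5*u^2 + 2*u - 3)/(-2*u - 1).
Substituting u = -4 gives 69/7.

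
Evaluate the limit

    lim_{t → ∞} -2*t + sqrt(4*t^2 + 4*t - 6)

This has the form ∞ − ∞. Multiply and divide by the conjugate √(4*t^2 + 4*t - 6) + 2t.
That gives (4t - 6) / (√(4*t^2 + 4*t - 6) + 2t).
Divide numerator and denominator by t: the limit is 4/(2·2) = 1.

1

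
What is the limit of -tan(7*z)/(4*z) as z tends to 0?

-7/4

Substitution gives 0/0.
Since tan(u)/u → 1 as u → 0, tan(7z)/(7z) → 1 and the limit is 7/(-4) = -7/4.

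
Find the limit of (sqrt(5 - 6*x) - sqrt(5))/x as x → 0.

A 0/0 form; rationalise with √(5 - 6x) + √5. This collapses the numerator to -6x, leaving -6/(√(5 - 6x) + √5) → -6/(2√5) = -3*√(5)/5.

-3*√(5)/5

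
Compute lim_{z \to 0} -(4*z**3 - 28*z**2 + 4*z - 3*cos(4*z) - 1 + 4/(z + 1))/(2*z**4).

Substitution gives 0/0 (the numerator vanishes to order 4).
Expand each term to order z^4: the coefficient of z^4 in 4·1/(1 + z) is 4 and in -3·cos(4z) is -32.
Lower-order terms cancel with the polynomial part, so the numerator is (-28)·z^4 + o(z^4), and the limit is (-28)/(-2) = 14.

14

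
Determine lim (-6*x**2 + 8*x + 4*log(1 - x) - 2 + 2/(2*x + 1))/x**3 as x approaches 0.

-52/3

Substitution gives 0/0 (the numerator vanishes to order 3).
Expand each term to order x^3: the coefficient of x^3 in 4·ln(1 - x) is -4/3 and in 2·1/(1 + 2x) is -16.
Lower-order terms cancel with the polynomial part, so the numerator is (-52/3)·x^3 + o(x^3), and the limit is (-52/3)/(1) = -52/3.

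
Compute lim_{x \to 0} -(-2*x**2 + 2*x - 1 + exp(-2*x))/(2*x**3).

2/3

Direct substitution gives 0/0.
Apply L'Hôpital: lim (-4*x + 2 - 2*e^(-2*x))/(-6*x^2), still 0/0.
Apply L'Hôpital: lim (-4 + 4*e^(-2*x))/(-12*x), still 0/0.
After 3 applications of L'Hôpital's rule the quotient is (-8*e^(-2*x))/(-12); substituting x = 0 gives 2/3.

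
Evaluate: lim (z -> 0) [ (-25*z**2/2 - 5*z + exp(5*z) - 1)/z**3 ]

Direct substitution gives 0/0.
Apply L'Hôpital: lim (-25*z + 5*e^(5*z) - 5)/(3*z^2), still 0/0.
Apply L'Hôpital: lim (25*e^(5*z) - 25)/(6*z), still 0/0.
After 3 applications of L'Hôpital's rule the quotient is (125*e^(5*z))/(6); substituting z = 0 gives 125/6.

125/6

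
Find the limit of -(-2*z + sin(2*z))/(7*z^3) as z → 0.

4/21

Direct substitution gives 0/0.
Apply L'Hôpital: lim (2*cos(2*z) - 2)/(-21*z^2), still 0/0.
Apply L'Hôpital: lim (-4*sin(2*z))/(-42*z), still 0/0.
After 3 applications of L'Hôpital's rule the quotient is (-8*cos(2*z))/(-42); substituting z = 0 gives 4/21.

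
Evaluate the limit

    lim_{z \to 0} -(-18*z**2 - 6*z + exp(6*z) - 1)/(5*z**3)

-36/5

Direct substitution gives 0/0.
Apply L'Hôpital: lim (-36*z + 6*e^(6*z) - 6)/(-15*z^2), still 0/0.
Apply L'Hôpital: lim (36*e^(6*z) - 36)/(-30*z), still 0/0.
After 3 applications of L'Hôpital's rule the quotient is (216*e^(6*z))/(-30); substituting z = 0 gives -36/5.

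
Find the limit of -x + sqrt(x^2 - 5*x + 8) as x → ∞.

-5/2

This has the form ∞ − ∞. Multiply and divide by the conjugate √(x^2 - 5*x + 8) + x.
That gives (-5x + 8) / (√(x^2 - 5*x + 8) + x).
Divide numerator and denominator by x: the limit is -5/(2·1) = -5/2.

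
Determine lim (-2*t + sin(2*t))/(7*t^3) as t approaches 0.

-4/21

Direct substitution gives 0/0.
Apply L'Hôpital: lim (2*cos(2*t) - 2)/(21*t^2), still 0/0.
Apply L'Hôpital: lim (-4*sin(2*t))/(42*t), still 0/0.
After 3 applications of L'Hôpital's rule the quotient is (-8*cos(2*t))/(42); substituting t = 0 gives -4/21.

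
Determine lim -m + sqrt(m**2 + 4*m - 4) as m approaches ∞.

This has the form ∞ − ∞. Multiply and divide by the conjugate √(m^2 + 4*m - 4) + m.
That gives (4m - 4) / (√(m^2 + 4*m - 4) + m).
Divide numerator and denominator by m: the limit is 4/(2·1) = 2.

2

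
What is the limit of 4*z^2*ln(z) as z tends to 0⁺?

This is a 0·(−∞) form. Rewrite as 4·ln(z) / z^(−2) and apply L'Hôpital:
the derivative quotient is 4·(1/z) / (−2·z^(−3)) = (-4/2)·z^2 → 0.

0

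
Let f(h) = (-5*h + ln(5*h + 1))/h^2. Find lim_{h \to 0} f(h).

-25/2

Direct substitution gives 0/0.
Apply L'Hôpital: lim (-5 + 5/(5*h + 1))/(2*h), still 0/0.
After 2 applications of L'Hôpital's rule the quotient is (-25/(5*h + 1)^2)/(2); substituting h = 0 gives -25/2.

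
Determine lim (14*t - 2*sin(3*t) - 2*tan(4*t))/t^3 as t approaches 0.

-101/3

Substitution gives 0/0; apply L'Hôpital's rule 3 times.
After differentiating numerator and denominator 3 times the quotient is (54*cos(3*t) - 768*tan(4*t)^4 - 1024*tan(4*t)^2 - 256)/(6); at t = 0 this is -101/3.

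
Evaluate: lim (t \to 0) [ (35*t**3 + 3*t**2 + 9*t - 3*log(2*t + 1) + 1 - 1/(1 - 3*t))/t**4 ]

-69

Substitution gives 0/0; apply L'Hôpital's rule 4 times.
After differentiating numerator and denominator 4 times the quotient is (1944/(3*t - 1)^5 + 288/(2*t + 1)^4)/(24); at t = 0 this is -69.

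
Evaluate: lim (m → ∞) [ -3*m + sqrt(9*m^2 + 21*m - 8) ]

An ∞ − ∞ form. Rationalising with the conjugate, the difference becomes (21m - 8) / (√(9*m^2 + 21*m - 8) + 3m).
For large m the denominator behaves like 2·3m, so the quotient tends to 21/6 = 7/2.

7/2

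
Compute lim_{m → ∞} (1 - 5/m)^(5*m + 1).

The base → 1 and the exponent → ∞: a 1^∞ form.
Take logarithms: (5m + 1)·ln(1 - 5/m). Since ln(1+u) ~ u for small u, this behaves like (5m)·(-5/m) → -25.
So the limit is e^(-25).

e^(-25)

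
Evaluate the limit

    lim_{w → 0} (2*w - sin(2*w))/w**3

Direct substitution gives 0/0.
Apply L'Hôpital: lim (2 - 2*cos(2*w))/(3*w^2), still 0/0.
Apply L'Hôpital: lim (4*sin(2*w))/(6*w), still 0/0.
After 3 applications of L'Hôpital's rule the quotient is (8*cos(2*w))/(6); substituting w = 0 gives 4/3.

4/3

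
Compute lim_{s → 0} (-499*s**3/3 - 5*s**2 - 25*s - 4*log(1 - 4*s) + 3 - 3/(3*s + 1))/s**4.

13

Substitution gives 0/0; apply L'Hôpital's rule 4 times.
After differentiating numerator and denominator 4 times the quotient is (6144/(4*s - 1)^4 - 5832/(3*s + 1)^5)/(24); at s = 0 this is 13.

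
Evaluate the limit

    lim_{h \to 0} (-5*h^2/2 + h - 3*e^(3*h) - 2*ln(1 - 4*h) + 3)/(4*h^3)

175/24

Substitution gives 0/0; apply L'Hôpital's rule 3 times.
After differentiating numerator and denominator 3 times the quotient is (-81*e^(3*h) - 256/(4*h - 1)^3)/(24); at h = 0 this is 175/24.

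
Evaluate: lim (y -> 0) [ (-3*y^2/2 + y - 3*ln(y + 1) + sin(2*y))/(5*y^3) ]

Substitution gives 0/0 (the numerator vanishes to order 3).
Expand each term to order y^3: the coefficient of y^3 in sin(2y) is -4/3 and in -3·ln(1 + y) is -1.
Lower-order terms cancel with the polynomial part, so the numerator is (-7/3)·y^3 + o(y^3), and the limit is (-7/3)/(5) = -7/15.

-7/15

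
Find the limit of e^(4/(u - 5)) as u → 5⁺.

∞

As u → 5⁺, 4/(u - 5) → +∞, so e^(4/(u - 5)) → ∞.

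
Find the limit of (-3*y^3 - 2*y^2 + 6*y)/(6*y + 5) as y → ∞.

The numerator has higher degree (3 > 1); the quotient behaves like (-3/(6))·y^2 for large |y|.
As y → +∞ this diverges to -∞.

-∞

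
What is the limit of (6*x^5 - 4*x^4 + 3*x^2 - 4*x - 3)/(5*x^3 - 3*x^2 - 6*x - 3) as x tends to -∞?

∞

The numerator has higher degree (5 > 3); the quotient behaves like (6/(5))·x^2 for large |x|.
As x → −∞ this diverges to ∞.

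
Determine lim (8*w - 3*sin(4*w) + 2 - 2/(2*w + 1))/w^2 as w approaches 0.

-8

Substitution gives 0/0 (the numerator vanishes to order 2).
Expand each term to order w^2: the coefficient of w^2 in -3·sin(4w) is 0 and in -2·1/(1 + 2w) is -8.
Lower-order terms cancel with the polynomial part, so the numerator is (-8)·w^2 + o(w^2), and the limit is (-8)/(1) = -8.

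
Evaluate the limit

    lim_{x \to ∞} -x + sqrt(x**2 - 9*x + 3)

-9/2

An ∞ − ∞ form. Rationalising with the conjugate, the difference becomes (-9x + 3) / (√(x^2 - 9*x + 3) + x).
For large x the denominator behaves like 2·x, so the quotient tends to -9/2 = -9/2.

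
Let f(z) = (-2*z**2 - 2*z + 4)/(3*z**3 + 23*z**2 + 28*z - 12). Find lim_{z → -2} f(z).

At z = -2 both the top and bottom vanish — a removable singularity. Factoring out (z + 2) from each leaves (2 - 2*z)/(3*z^2 + 17*z - 6), which at z = -2 equals -3/14.

-3/14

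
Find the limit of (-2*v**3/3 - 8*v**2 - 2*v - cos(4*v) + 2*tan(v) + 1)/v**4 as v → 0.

Substitution gives 0/0; apply L'Hôpital's rule 4 times.
After differentiating numerator and denominator 4 times the quotient is (-256*cos(4*v) + 48*tan(v)^5 + 80*tan(v)^3 + 32*tan(v))/(24); at v = 0 this is -32/3.

-32/3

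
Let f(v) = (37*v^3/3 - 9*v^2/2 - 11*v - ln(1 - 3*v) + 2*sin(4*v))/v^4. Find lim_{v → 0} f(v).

81/4

Substitution gives 0/0 (the numerator vanishes to order 4).
Expand each term to order v^4: the coefficient of v^4 in 2·sin(4v) is 0 and in −ln(1 - 3v) is 81/4.
Lower-order terms cancel with the polynomial part, so the numerator is (81/4)·v^4 + o(v^4), and the limit is (81/4)/(1) = 81/4.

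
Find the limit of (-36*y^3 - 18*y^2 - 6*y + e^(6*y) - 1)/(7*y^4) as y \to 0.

Direct substitution gives 0/0.
Apply L'Hôpital: lim (-108*y^2 - 36*y + 6*e^(6*y) - 6)/(28*y^3), still 0/0.
Apply L'Hôpital: lim (-216*y + 36*e^(6*y) - 36)/(84*y^2), still 0/0.
Apply L'Hôpital: lim (216*e^(6*y) - 216)/(168*y), still 0/0.
After 4 applications of L'Hôpital's rule the quotient is (1296*e^(6*y))/(168); substituting y = 0 gives 54/7.

54/7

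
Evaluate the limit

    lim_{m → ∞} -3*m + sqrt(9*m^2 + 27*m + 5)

9/2

This has the form ∞ − ∞. Multiply and divide by the conjugate √(9*m^2 + 27*m + 5) + 3m.
That gives (27m + 5) / (√(9*m^2 + 27*m + 5) + 3m).
Divide numerator and denominator by m: the limit is 27/(2·3) = 9/2.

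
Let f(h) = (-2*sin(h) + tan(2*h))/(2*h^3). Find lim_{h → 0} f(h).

3/2

Substitution gives 0/0; apply L'Hôpital's rule 3 times.
After differentiating numerator and denominator 3 times the quotient is (2*cos(h) + 48*tan(2*h)^4 + 64*tan(2*h)^2 + 16)/(12); at h = 0 this is 3/2.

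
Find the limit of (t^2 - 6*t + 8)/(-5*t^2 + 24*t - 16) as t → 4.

-1/8

At t = 4 both the top and bottom vanish — a removable singularity. Factoring out (t - 4) from each leaves (t - 2)/(4 - 5*t), which at t = 4 equals -1/8.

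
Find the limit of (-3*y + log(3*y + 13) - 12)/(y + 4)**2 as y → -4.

Direct substitution gives 0/0.
Apply L'Hôpital: lim (-3 + 3/(3*y + 13))/(2*y + 8), still 0/0.
After 2 applications of L'Hôpital's rule the quotient is (-9/(3*y + 13)^2)/(2); substituting y = -4 gives -9/2.

-9/2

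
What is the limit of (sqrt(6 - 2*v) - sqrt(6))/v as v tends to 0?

-√(6)/6

A 0/0 form; rationalise with √(6 - 2v) + √6. This collapses the numerator to -2v, leaving -2/(√(6 - 2v) + √6) → -2/(2√6) = -√(6)/6.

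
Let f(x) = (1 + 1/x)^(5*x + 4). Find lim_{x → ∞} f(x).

The base → 1 and the exponent → ∞: a 1^∞ form.
Take logarithms: (5x + 4)·ln(1 + 1/x). Since ln(1+u) ~ u for small u, this behaves like (5x)·(1/x) → 5.
So the limit is e^(5).

e^(5)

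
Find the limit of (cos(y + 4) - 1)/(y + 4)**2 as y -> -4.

Direct substitution gives 0/0.
Apply L'Hôpital: lim (-sin(y + 4))/(2*y + 8), still 0/0.
After 2 applications of L'Hôpital's rule the quotient is (-cos(y + 4))/(2); substituting y = -4 gives -1/2.

-1/2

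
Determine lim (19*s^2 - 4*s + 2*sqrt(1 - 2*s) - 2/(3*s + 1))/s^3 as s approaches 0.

53

Substitution gives 0/0 (the numerator vanishes to order 3).
Expand each term to order s^3: the coefficient of s^3 in 2·√(1 - 2s) is -1 and in -2·1/(1 + 3s) is 54.
Lower-order terms cancel with the polynomial part, so the numerator is (53)·s^3 + o(s^3), and the limit is (53)/(1) = 53.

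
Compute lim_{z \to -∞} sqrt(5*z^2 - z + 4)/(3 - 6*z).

√(5)/6

For large |z|, √(5*z^2 - z + 4) ≈ √5·|z| and the denominator ≈ -6z.
Since z → −∞, |z| = −z, giving −√5/(-6) = √(5)/6.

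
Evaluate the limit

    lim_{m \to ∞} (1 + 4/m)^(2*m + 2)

e^(8)

Write it as [(1 + 4/m)^m]^(2) · (1 + 4/m)^(2). The bracketed term tends to e^(4) and the second factor to 1, so the limit is e^(8).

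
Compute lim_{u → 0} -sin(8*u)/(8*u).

-1

Substitution gives 0/0.
Write it as (8/(-8))·sin(8u)/(8u); since sin(θ)/θ → 1, the limit is -1.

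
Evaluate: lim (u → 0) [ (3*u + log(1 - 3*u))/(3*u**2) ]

-3/2

Direct substitution gives 0/0.
Apply L'Hôpital: lim (3 - 3/(1 - 3*u))/(6*u), still 0/0.
After 2 applications of L'Hôpital's rule the quotient is (-9/(1 - 3*u)^2)/(6); substituting u = 0 gives -3/2.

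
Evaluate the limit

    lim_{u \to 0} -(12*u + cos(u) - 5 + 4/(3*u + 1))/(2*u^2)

Substitution gives 0/0 (the numerator vanishes to order 2).
Expand each term to order u^2: the coefficient of u^2 in cos(u) is -1/2 and in 4·1/(1 + 3u) is 36.
Lower-order terms cancel with the polynomial part, so the numerator is (71/2)·u^2 + o(u^2), and the limit is (71/2)/(-2) = -71/4.

-71/4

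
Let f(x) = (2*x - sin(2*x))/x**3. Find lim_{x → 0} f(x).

4/3

Direct substitution gives 0/0.
Apply L'Hôpital: lim (2 - 2*cos(2*x))/(3*x^2), still 0/0.
Apply L'Hôpital: lim (4*sin(2*x))/(6*x), still 0/0.
After 3 applications of L'Hôpital's rule the quotient is (8*cos(2*x))/(6); substituting x = 0 gives 4/3.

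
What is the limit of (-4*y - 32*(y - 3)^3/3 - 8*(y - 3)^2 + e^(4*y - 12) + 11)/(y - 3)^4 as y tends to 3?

32/3

Direct substitution gives 0/0.
Apply L'Hôpital: lim (-16*y - 32*(y - 3)^2 + 4*e^(4*y - 12) + 44)/(4*(y - 3)^3), still 0/0.
Apply L'Hôpital: lim (-64*y + 16*e^(4*y - 12) + 176)/(12*(y - 3)^2), still 0/0.
Apply L'Hôpital: lim (64*e^(4*y - 12) - 64)/(24*y - 72), still 0/0.
After 4 applications of L'Hôpital's rule the quotient is (256*e^(4*y - 12))/(24); substituting y = 3 gives 32/3.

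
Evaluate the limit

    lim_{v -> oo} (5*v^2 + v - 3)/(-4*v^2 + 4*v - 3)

-5/4

Numerator and denominator both have degree 2.
Dividing every term by v^2, all lower-order terms vanish and the limit is the ratio of leading coefficients, 5/(-4) = -5/4.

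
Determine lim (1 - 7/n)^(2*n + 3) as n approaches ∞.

e^(-14)

Write it as [(1 - 7/n)^n]^(2) · (1 - 7/n)^(3). The bracketed term tends to e^(-7) and the second factor to 1, so the limit is e^(-14).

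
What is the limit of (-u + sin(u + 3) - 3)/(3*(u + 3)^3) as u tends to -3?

Direct substitution gives 0/0.
Apply L'Hôpital: lim (cos(u + 3) - 1)/(9*(u + 3)^2), still 0/0.
Apply L'Hôpital: lim (-sin(u + 3))/(18*u + 54), still 0/0.
After 3 applications of L'Hôpital's rule the quotient is (-cos(u + 3))/(18); substituting u = -3 gives -1/18.

-1/18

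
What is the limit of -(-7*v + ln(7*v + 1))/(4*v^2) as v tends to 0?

49/8

Direct substitution gives 0/0.
Apply L'Hôpital: lim (-7 + 7/(7*v + 1))/(-8*v), still 0/0.
After 2 applications of L'Hôpital's rule the quotient is (-49/(7*v + 1)^2)/(-8); substituting v = 0 gives 49/8.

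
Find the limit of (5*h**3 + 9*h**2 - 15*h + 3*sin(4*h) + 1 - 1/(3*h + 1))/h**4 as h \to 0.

-81

Substitution gives 0/0; apply L'Hôpital's rule 4 times.
After differentiating numerator and denominator 4 times the quotient is (768*sin(4*h) - 1944/(3*h + 1)^5)/(24); at h = 0 this is -81.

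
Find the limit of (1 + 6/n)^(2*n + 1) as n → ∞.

Write it as [(1 + 6/n)^n]^(2) · (1 + 6/n)^(1). The bracketed term tends to e^(6) and the second factor to 1, so the limit is e^(12).

e^(12)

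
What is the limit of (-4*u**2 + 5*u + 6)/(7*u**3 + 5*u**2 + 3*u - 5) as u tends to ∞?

The denominator has degree 3 and the numerator degree 2. Dividing numerator and denominator by u^3 sends every term to 0 except the leading denominator term, so the limit is 0.

0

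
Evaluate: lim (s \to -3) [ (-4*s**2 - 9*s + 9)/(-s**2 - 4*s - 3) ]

At s = -3 both the top and bottom vanish — a removable singularity. Factoring out (s + 3) from each leaves (3 - 4*s)/(-s - 1), which at s = -3 equals 15/2.

15/2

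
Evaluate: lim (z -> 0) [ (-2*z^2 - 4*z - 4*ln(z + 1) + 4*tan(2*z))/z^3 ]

Substitution gives 0/0 (the numerator vanishes to order 3).
Expand each term to order z^3: the coefficient of z^3 in 4·tan(2z) is 32/3 and in -4·ln(1 + z) is -4/3.
Lower-order terms cancel with the polynomial part, so the numerator is (28/3)·z^3 + o(z^3), and the limit is (28/3)/(1) = 28/3.

28/3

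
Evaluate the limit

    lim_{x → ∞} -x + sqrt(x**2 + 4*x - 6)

An ∞ − ∞ form. Rationalising with the conjugate, the difference becomes (4x - 6) / (√(x^2 + 4*x - 6) + x).
For large x the denominator behaves like 2·x, so the quotient tends to 4/2 = 2.

2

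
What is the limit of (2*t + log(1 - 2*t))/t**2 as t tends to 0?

-2

Direct substitution gives 0/0.
Apply L'Hôpital: lim (2 - 2/(1 - 2*t))/(2*t), still 0/0.
After 2 applications of L'Hôpital's rule the quotient is (-4/(1 - 2*t)^2)/(2); substituting t = 0 gives -2.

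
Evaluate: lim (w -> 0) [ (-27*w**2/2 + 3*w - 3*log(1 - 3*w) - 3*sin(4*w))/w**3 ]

Substitution gives 0/0; apply L'Hôpital's rule 3 times.
After differentiating numerator and denominator 3 times the quotient is (192*cos(4*w) - 162/(3*w - 1)^3)/(6); at w = 0 this is 59.

59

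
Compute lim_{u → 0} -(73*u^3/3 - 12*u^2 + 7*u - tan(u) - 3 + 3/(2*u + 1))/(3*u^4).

-16

Substitution gives 0/0 (the numerator vanishes to order 4).
Expand each term to order u^4: the coefficient of u^4 in −tan(u) is 0 and in 3·1/(1 + 2u) is 48.
Lower-order terms cancel with the polynomial part, so the numerator is (48)·u^4 + o(u^4), and the limit is (48)/(-3) = -16.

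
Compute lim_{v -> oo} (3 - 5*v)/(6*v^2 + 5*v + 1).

The denominator has degree 2 and the numerator degree 1. Dividing numerator and denominator by v^2 sends every term to 0 except the leading denominator term, so the limit is 0.

0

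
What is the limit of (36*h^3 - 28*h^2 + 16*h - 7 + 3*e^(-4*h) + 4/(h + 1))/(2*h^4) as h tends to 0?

18

Substitution gives 0/0 (the numerator vanishes to order 4).
Expand each term to order h^4: the coefficient of h^4 in 3·e^(-4h) is 32 and in 4·1/(1 + h) is 4.
Lower-order terms cancel with the polynomial part, so the numerator is (36)·h^4 + o(h^4), and the limit is (36)/(2) = 18.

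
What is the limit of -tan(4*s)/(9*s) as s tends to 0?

-4/9

Substitution gives 0/0.
Since tan(u)/u → 1 as u → 0, tan(4s)/(4s) → 1 and the limit is 4/(-9) = -4/9.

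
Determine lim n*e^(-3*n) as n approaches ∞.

0

Write as n^1/e^{3n}, an ∞/∞ form.
Exponential growth dominates any polynomial, so repeated L'Hôpital (or the standard result) gives 0.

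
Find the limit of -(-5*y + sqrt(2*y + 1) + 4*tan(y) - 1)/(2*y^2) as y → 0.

1/4

Substitution gives 0/0 (the numerator vanishes to order 2).
Expand each term to order y^2: the coefficient of y^2 in √(1 + 2y) is -1/2 and in 4·tan(y) is 0.
Lower-order terms cancel with the polynomial part, so the numerator is (-1/2)·y^2 + o(y^2), and the limit is (-1/2)/(-2) = 1/4.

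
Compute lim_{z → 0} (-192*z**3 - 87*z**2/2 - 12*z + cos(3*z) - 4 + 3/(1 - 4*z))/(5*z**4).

6171/40

Substitution gives 0/0; apply L'Hôpital's rule 4 times.
After differentiating numerator and denominator 4 times the quotient is (81*cos(3*z) - 18432/(4*z - 1)^5)/(120); at z = 0 this is 6171/40.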